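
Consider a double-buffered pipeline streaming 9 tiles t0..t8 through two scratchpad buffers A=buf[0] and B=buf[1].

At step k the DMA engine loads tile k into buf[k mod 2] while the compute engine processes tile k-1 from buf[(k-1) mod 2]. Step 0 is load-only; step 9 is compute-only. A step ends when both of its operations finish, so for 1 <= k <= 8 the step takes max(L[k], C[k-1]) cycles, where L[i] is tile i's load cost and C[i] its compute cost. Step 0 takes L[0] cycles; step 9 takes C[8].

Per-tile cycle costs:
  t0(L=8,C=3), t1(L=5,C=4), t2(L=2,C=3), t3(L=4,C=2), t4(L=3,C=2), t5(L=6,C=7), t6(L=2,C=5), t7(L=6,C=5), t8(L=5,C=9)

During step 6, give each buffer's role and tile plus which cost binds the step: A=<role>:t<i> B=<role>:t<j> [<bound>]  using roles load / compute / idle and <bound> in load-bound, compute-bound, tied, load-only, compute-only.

k=0 load=t0/8c comp=- wait=8 total=8
k=1 load=t1/5c comp=t0/3c wait=5 total=13
k=2 load=t2/2c comp=t1/4c wait=4 total=17
k=3 load=t3/4c comp=t2/3c wait=4 total=21
k=4 load=t4/3c comp=t3/2c wait=3 total=24
k=5 load=t5/6c comp=t4/2c wait=6 total=30
k=6 load=t6/2c comp=t5/7c wait=7 total=37
k=7 load=t7/6c comp=t6/5c wait=6 total=43
k=8 load=t8/5c comp=t7/5c wait=5 total=48
k=9 load=- comp=t8/9c wait=9 total=57

step 6: A=load:t6 B=compute:t5 [compute-bound]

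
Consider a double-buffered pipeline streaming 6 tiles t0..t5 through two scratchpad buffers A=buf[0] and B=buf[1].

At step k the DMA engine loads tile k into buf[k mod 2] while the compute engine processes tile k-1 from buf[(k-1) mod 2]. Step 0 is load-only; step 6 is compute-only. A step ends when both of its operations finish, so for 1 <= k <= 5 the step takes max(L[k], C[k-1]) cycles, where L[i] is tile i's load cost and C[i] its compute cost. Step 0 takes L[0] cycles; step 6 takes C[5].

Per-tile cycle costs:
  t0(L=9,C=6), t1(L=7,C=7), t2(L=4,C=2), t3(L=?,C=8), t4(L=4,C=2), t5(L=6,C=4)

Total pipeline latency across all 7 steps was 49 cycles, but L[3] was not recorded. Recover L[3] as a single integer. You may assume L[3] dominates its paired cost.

L[3] = 8

step 0 | dur = L[0]=9 = 9
step 1 | dur = max(L[1]=7, C[0]=6) = 7
step 2 | dur = max(L[2]=4, C[1]=7) = 7
step 3 | dur = max(L[3]=?, C[2]=2) = L[3]  (unknown; binding)
step 4 | dur = max(L[4]=4, C[3]=8) = 8
step 5 | dur = max(L[5]=6, C[4]=2) = 6
step 6 | dur = C[5]=4 = 4
sum of known step durations = 41
dur[3] = total - known = 49 - 41 = 8
L[3] is the binding max in step 3, so L[3] = dur[3] = 8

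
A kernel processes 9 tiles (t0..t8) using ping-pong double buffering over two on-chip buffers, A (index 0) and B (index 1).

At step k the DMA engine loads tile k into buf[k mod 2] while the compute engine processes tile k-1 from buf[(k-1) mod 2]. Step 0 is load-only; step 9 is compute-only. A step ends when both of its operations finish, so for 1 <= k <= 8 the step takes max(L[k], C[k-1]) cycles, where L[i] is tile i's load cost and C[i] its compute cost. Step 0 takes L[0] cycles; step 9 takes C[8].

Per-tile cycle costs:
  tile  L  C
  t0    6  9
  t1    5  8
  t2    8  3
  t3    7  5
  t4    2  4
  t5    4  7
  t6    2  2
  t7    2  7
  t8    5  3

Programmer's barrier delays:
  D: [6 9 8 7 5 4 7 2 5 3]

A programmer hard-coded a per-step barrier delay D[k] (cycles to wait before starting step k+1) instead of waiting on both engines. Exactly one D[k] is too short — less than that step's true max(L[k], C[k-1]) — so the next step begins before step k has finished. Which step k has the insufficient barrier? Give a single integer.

step 0: need L[0]=6 = 6; D[0]=6 ok
step 1: need max(L[1]=5,C[0]=9) = 9; D[1]=9 ok
step 2: need max(L[2]=8,C[1]=8) = 8; D[2]=8 ok
step 3: need max(L[3]=7,C[2]=3) = 7; D[3]=7 ok
step 4: need max(L[4]=2,C[3]=5) = 5; D[4]=5 ok
step 5: need max(L[5]=4,C[4]=4) = 4; D[5]=4 ok
step 6: need max(L[6]=2,C[5]=7) = 7; D[6]=7 ok
step 7: need max(L[7]=2,C[6]=2) = 2; D[7]=2 ok
step 8: need max(L[8]=5,C[7]=7) = 7; D[8]=5 SHORT
step 9: need C[8]=3 = 3; D[9]=3 ok

hazard at step 8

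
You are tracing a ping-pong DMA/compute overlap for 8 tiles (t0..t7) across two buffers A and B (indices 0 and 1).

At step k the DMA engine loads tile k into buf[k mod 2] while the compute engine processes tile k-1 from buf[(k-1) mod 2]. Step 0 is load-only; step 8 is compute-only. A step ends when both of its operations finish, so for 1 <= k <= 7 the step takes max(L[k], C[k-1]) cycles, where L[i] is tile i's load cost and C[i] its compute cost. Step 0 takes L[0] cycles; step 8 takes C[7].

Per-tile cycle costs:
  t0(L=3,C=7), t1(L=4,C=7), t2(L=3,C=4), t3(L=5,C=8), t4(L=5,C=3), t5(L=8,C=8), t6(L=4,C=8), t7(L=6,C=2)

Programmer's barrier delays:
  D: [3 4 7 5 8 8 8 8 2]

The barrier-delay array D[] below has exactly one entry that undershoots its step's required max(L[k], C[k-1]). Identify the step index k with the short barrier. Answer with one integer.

k=0 barrier L[0]=3→3c, D[0]=3 ok
k=1 barrier max(L[1]=4,C[0]=7)→7c, D[1]=4 SHORT
k=2 barrier max(L[2]=3,C[1]=7)→7c, D[2]=7 ok
k=3 barrier max(L[3]=5,C[2]=4)→5c, D[3]=5 ok
k=4 barrier max(L[4]=5,C[3]=8)→8c, D[4]=8 ok
k=5 barrier max(L[5]=8,C[4]=3)→8c, D[5]=8 ok
k=6 barrier max(L[6]=4,C[5]=8)→8c, D[6]=8 ok
k=7 barrier max(L[7]=6,C[6]=8)→8c, D[7]=8 ok
k=8 barrier C[7]=2→2c, D[8]=2 ok

hazard at step 1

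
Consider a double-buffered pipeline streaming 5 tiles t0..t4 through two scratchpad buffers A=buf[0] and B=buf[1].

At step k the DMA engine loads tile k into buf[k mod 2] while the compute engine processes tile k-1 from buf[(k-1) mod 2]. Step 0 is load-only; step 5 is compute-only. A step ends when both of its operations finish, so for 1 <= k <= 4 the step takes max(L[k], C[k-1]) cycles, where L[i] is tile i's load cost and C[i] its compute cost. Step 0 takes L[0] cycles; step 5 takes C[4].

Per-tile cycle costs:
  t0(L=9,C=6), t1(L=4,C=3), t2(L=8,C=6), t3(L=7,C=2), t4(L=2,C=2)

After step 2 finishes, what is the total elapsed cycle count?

k=0 load=t0/9c comp=- wait=9 total=9
k=1 load=t1/4c comp=t0/6c wait=6 total=15
k=2 load=t2/8c comp=t1/3c wait=8 total=23
k=3 load=t3/7c comp=t2/6c wait=7 total=30
k=4 load=t4/2c comp=t3/2c wait=2 total=32
k=5 load=- comp=t4/2c wait=2 total=34

end_cycle[2] = 23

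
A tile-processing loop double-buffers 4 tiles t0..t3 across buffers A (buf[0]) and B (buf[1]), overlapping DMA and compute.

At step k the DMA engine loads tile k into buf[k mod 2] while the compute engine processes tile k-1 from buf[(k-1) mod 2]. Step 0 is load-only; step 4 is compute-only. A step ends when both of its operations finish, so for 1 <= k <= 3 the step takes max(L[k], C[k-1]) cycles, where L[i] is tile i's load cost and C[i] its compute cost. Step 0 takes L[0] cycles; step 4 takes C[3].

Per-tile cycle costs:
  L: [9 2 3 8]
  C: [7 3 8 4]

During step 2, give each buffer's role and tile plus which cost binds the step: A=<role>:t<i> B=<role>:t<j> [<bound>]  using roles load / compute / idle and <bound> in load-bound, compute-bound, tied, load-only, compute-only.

step 2: A=load:t2 B=compute:t1 [tied]

step 0: L[0]=9 → dur=9, Σ=9 | A=load:t0 B=idle [load-only]
step 1: L[1]=2 C[0]=7 → dur=7, Σ=16 | A=compute:t0 B=load:t1 [compute-bound]
step 2: L[2]=3 C[1]=3 → dur=3, Σ=19 | A=load:t2 B=compute:t1 [tied]
step 3: L[3]=8 C[2]=8 → dur=8, Σ=27 | A=compute:t2 B=load:t3 [tied]
step 4: C[3]=4 → dur=4, Σ=31 | A=idle B=compute:t3 [compute-only]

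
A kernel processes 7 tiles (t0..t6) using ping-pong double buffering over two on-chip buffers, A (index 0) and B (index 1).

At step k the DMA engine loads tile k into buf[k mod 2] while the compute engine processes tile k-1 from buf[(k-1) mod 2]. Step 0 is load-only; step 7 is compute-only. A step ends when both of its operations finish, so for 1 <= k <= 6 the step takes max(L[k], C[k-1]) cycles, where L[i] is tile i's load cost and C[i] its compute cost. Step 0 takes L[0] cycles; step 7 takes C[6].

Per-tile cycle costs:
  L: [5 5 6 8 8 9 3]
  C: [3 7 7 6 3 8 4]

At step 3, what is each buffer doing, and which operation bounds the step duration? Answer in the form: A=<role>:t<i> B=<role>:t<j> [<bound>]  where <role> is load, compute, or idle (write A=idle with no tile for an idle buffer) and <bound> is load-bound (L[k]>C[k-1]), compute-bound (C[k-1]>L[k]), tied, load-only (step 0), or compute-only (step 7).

step 0: L[0]=5 → dur=5, Σ=5 | A=load:t0 B=idle [load-only]
step 1: L[1]=5 C[0]=3 → dur=5, Σ=10 | A=compute:t0 B=load:t1 [load-bound]
step 2: L[2]=6 C[1]=7 → dur=7, Σ=17 | A=load:t2 B=compute:t1 [compute-bound]
step 3: L[3]=8 C[2]=7 → dur=8, Σ=25 | A=compute:t2 B=load:t3 [load-bound]
step 4: L[4]=8 C[3]=6 → dur=8, Σ=33 | A=load:t4 B=compute:t3 [load-bound]
step 5: L[5]=9 C[4]=3 → dur=9, Σ=42 | A=compute:t4 B=load:t5 [load-bound]
step 6: L[6]=3 C[5]=8 → dur=8, Σ=50 | A=load:t6 B=compute:t5 [compute-bound]
step 7: C[6]=4 → dur=4, Σ=54 | A=compute:t6 B=idle [compute-only]

step 3: A=compute:t2 B=load:t3 [load-bound]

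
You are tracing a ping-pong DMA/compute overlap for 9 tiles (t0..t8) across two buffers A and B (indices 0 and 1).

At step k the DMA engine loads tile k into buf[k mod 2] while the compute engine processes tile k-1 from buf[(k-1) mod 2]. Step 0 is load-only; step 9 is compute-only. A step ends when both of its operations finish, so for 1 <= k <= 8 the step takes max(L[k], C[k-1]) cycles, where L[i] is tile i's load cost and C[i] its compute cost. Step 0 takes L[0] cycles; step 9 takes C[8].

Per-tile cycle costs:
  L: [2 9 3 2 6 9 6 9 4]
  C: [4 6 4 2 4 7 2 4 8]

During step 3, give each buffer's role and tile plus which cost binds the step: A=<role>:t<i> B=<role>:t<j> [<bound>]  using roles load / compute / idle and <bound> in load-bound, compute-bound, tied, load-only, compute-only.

  0. 2=2c; end=2; A:t0 B:-
  1. max(9,4)=9c; end=11; A:t0 B:t1
  2. max(3,6)=6c; end=17; A:t2 B:t1
  3. max(2,4)=4c; end=21; A:t2 B:t3
  4. max(6,2)=6c; end=27; A:t4 B:t3
  5. max(9,4)=9c; end=36; A:t4 B:t5
  6. max(6,7)=7c; end=43; A:t6 B:t5
  7. max(9,2)=9c; end=52; A:t6 B:t7
  8. max(4,4)=4c; end=56; A:t8 B:t7
  9. 8=8c; end=64; A:t8 B:t7

step 3: A=compute:t2 B=load:t3 [compute-bound]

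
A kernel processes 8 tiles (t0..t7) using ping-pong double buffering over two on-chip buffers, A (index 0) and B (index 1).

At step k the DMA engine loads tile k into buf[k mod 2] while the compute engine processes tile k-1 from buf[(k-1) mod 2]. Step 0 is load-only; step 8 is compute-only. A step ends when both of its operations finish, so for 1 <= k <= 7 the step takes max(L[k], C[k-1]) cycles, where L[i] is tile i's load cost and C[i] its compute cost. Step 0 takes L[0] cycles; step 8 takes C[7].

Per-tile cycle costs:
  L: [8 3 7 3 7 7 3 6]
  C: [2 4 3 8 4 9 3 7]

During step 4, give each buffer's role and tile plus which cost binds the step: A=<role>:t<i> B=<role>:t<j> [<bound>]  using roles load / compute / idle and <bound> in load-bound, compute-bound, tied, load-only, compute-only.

  0. 8=8c; end=8; A:t0 B:-
  1. max(3,2)=3c; end=11; A:t0 B:t1
  2. max(7,4)=7c; end=18; A:t2 B:t1
  3. max(3,3)=3c; end=21; A:t2 B:t3
  4. max(7,8)=8c; end=29; A:t4 B:t3
  5. max(7,4)=7c; end=36; A:t4 B:t5
  6. max(3,9)=9c; end=45; A:t6 B:t5
  7. max(6,3)=6c; end=51; A:t6 B:t7
  8. 7=7c; end=58; A:t6 B:t7

step 4: A=load:t4 B=compute:t3 [compute-bound]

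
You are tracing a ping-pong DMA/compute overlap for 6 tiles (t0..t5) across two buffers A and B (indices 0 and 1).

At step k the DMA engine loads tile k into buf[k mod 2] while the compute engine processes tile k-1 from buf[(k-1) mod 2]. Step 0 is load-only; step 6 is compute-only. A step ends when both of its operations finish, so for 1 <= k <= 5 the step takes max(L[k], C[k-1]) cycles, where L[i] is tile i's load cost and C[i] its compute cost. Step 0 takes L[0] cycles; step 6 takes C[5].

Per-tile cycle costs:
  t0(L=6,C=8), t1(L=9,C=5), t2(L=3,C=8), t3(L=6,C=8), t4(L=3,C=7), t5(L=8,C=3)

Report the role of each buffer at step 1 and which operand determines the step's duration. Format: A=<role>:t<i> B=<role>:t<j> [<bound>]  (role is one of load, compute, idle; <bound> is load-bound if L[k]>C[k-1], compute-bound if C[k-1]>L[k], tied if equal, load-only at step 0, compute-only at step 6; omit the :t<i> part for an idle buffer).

step 1: A=compute:t0 B=load:t1 [load-bound]

k=0 load=t0/6c comp=- wait=6 total=6
k=1 load=t1/9c comp=t0/8c wait=9 total=15
k=2 load=t2/3c comp=t1/5c wait=5 total=20
k=3 load=t3/6c comp=t2/8c wait=8 total=28
k=4 load=t4/3c comp=t3/8c wait=8 total=36
k=5 load=t5/8c comp=t4/7c wait=8 total=44
k=6 load=- comp=t5/3c wait=3 total=47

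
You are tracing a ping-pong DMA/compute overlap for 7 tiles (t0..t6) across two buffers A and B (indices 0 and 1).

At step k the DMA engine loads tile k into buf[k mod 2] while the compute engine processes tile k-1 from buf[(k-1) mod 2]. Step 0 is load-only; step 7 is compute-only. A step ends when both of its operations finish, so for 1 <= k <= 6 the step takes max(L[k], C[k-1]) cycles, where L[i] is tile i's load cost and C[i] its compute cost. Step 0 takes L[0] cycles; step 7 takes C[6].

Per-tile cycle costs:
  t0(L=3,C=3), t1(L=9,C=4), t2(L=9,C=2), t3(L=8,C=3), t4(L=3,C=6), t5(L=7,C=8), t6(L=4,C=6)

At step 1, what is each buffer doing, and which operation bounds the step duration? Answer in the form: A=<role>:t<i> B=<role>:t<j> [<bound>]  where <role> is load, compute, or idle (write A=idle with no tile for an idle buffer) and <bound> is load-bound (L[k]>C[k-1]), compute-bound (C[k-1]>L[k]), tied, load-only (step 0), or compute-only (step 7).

step 1: A=compute:t0 B=load:t1 [load-bound]

[0] DMA t0→A (3c) ∥ CU idle ⇒ 3c, clock 3
[1] DMA t1→B (9c) ∥ CU A:t0 (3c) ⇒ 9c, clock 12
[2] DMA t2→A (9c) ∥ CU B:t1 (4c) ⇒ 9c, clock 21
[3] DMA t3→B (8c) ∥ CU A:t2 (2c) ⇒ 8c, clock 29
[4] DMA t4→A (3c) ∥ CU B:t3 (3c) ⇒ 3c, clock 32
[5] DMA t5→B (7c) ∥ CU A:t4 (6c) ⇒ 7c, clock 39
[6] DMA t6→A (4c) ∥ CU B:t5 (8c) ⇒ 8c, clock 47
[7] DMA idle ∥ CU A:t6 (6c) ⇒ 6c, clock 53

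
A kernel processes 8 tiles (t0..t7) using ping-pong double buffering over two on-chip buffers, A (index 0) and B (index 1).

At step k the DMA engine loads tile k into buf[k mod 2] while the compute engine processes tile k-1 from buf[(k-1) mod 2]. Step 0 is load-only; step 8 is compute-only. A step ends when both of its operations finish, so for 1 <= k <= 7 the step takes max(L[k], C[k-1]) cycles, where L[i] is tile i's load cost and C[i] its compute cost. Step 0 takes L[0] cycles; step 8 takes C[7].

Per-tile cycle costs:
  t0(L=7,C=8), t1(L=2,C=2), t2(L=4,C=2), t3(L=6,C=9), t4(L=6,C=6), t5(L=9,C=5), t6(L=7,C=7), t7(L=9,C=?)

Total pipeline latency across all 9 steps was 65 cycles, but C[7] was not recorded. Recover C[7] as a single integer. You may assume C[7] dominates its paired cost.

step 0 | dur = L[0]=7 = 7
step 1 | dur = max(L[1]=2, C[0]=8) = 8
step 2 | dur = max(L[2]=4, C[1]=2) = 4
step 3 | dur = max(L[3]=6, C[2]=2) = 6
step 4 | dur = max(L[4]=6, C[3]=9) = 9
step 5 | dur = max(L[5]=9, C[4]=6) = 9
step 6 | dur = max(L[6]=7, C[5]=5) = 7
step 7 | dur = max(L[7]=9, C[6]=7) = 9
step 8 | dur = C[7]=? = C[7]  (unknown; binding)
sum of known step durations = 59
dur[8] = total - known = 65 - 59 = 6
C[7] is the binding max in step 8, so C[7] = dur[8] = 6

C[7] = 6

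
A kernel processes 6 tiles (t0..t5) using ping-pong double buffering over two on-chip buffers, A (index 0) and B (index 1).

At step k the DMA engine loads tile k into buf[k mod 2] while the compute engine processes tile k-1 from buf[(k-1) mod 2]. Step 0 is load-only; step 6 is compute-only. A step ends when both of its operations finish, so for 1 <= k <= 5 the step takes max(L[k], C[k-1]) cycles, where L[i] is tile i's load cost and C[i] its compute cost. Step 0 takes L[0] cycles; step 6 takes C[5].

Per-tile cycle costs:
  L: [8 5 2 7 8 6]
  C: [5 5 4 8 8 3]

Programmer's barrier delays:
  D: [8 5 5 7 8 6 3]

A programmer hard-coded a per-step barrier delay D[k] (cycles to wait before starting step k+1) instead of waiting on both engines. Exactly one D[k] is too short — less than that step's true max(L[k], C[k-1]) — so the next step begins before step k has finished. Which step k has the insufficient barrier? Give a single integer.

k=0 barrier L[0]=8→8c, D[0]=8 ok
k=1 barrier max(L[1]=5,C[0]=5)→5c, D[1]=5 ok
k=2 barrier max(L[2]=2,C[1]=5)→5c, D[2]=5 ok
k=3 barrier max(L[3]=7,C[2]=4)→7c, D[3]=7 ok
k=4 barrier max(L[4]=8,C[3]=8)→8c, D[4]=8 ok
k=5 barrier max(L[5]=6,C[4]=8)→8c, D[5]=6 SHORT
k=6 barrier C[5]=3→3c, D[6]=3 ok

hazard at step 5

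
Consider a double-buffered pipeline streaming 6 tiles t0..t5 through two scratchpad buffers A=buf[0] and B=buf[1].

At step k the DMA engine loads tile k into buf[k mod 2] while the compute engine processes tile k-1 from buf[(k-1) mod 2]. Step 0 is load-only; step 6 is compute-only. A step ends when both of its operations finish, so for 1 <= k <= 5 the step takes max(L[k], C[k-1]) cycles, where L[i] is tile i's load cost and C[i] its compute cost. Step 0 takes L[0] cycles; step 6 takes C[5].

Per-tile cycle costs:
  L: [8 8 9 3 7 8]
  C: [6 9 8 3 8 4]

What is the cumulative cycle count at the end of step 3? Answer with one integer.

k=0 load=t0/8c comp=- wait=8 total=8
k=1 load=t1/8c comp=t0/6c wait=8 total=16
k=2 load=t2/9c comp=t1/9c wait=9 total=25
k=3 load=t3/3c comp=t2/8c wait=8 total=33
k=4 load=t4/7c comp=t3/3c wait=7 total=40
k=5 load=t5/8c comp=t4/8c wait=8 total=48
k=6 load=- comp=t5/4c wait=4 total=52

end_cycle[3] = 33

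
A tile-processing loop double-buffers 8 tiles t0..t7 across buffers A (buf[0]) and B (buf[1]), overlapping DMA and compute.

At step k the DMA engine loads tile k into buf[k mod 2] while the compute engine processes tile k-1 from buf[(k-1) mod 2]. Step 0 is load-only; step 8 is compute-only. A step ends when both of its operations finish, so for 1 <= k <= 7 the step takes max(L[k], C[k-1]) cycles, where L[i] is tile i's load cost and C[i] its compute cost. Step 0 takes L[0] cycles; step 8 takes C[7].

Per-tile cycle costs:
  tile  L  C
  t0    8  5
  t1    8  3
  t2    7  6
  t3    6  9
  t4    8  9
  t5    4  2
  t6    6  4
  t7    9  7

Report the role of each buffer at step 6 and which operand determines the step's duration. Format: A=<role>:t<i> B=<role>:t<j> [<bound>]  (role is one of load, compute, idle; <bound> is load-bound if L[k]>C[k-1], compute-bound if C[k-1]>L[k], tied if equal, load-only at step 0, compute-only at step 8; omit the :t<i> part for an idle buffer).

step 6: A=load:t6 B=compute:t5 [load-bound]

[0] DMA t0→A (8c) ∥ CU idle ⇒ 8c, clock 8
[1] DMA t1→B (8c) ∥ CU A:t0 (5c) ⇒ 8c, clock 16
[2] DMA t2→A (7c) ∥ CU B:t1 (3c) ⇒ 7c, clock 23
[3] DMA t3→B (6c) ∥ CU A:t2 (6c) ⇒ 6c, clock 29
[4] DMA t4→A (8c) ∥ CU B:t3 (9c) ⇒ 9c, clock 38
[5] DMA t5→B (4c) ∥ CU A:t4 (9c) ⇒ 9c, clock 47
[6] DMA t6→A (6c) ∥ CU B:t5 (2c) ⇒ 6c, clock 53
[7] DMA t7→B (9c) ∥ CU A:t6 (4c) ⇒ 9c, clock 62
[8] DMA idle ∥ CU B:t7 (7c) ⇒ 7c, clock 69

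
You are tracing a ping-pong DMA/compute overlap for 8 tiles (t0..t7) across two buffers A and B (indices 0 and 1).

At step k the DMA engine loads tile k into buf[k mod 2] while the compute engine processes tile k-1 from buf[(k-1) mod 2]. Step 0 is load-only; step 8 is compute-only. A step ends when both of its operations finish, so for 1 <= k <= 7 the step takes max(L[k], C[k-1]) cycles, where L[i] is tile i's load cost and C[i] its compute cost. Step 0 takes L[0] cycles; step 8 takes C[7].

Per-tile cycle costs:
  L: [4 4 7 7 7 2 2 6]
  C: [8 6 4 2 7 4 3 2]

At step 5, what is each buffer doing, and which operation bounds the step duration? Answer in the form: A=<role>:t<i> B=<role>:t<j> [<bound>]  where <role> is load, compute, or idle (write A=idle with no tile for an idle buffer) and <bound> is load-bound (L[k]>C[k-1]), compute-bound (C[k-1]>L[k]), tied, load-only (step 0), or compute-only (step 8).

step 5: A=compute:t4 B=load:t5 [compute-bound]

[0] DMA t0→A (4c) ∥ CU idle ⇒ 4c, clock 4
[1] DMA t1→B (4c) ∥ CU A:t0 (8c) ⇒ 8c, clock 12
[2] DMA t2→A (7c) ∥ CU B:t1 (6c) ⇒ 7c, clock 19
[3] DMA t3→B (7c) ∥ CU A:t2 (4c) ⇒ 7c, clock 26
[4] DMA t4→A (7c) ∥ CU B:t3 (2c) ⇒ 7c, clock 33
[5] DMA t5→B (2c) ∥ CU A:t4 (7c) ⇒ 7c, clock 40
[6] DMA t6→A (2c) ∥ CU B:t5 (4c) ⇒ 4c, clock 44
[7] DMA t7→B (6c) ∥ CU A:t6 (3c) ⇒ 6c, clock 50
[8] DMA idle ∥ CU B:t7 (2c) ⇒ 2c, clock 52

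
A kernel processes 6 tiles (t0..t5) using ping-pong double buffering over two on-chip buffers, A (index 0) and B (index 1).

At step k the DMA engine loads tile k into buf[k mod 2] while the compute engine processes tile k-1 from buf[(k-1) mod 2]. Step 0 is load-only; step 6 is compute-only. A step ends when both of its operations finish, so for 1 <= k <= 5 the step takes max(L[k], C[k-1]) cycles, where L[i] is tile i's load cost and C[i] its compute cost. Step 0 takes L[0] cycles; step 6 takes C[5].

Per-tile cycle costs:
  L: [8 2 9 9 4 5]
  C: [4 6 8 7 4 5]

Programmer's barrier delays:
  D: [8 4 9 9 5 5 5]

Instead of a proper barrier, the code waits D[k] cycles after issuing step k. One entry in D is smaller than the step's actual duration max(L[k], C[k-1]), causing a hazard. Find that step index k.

step 0: need L[0]=8 = 8; D[0]=8 ok
step 1: need max(L[1]=2,C[0]=4) = 4; D[1]=4 ok
step 2: need max(L[2]=9,C[1]=6) = 9; D[2]=9 ok
step 3: need max(L[3]=9,C[2]=8) = 9; D[3]=9 ok
step 4: need max(L[4]=4,C[3]=7) = 7; D[4]=5 SHORT
step 5: need max(L[5]=5,C[4]=4) = 5; D[5]=5 ok
step 6: need C[5]=5 = 5; D[6]=5 ok

hazard at step 4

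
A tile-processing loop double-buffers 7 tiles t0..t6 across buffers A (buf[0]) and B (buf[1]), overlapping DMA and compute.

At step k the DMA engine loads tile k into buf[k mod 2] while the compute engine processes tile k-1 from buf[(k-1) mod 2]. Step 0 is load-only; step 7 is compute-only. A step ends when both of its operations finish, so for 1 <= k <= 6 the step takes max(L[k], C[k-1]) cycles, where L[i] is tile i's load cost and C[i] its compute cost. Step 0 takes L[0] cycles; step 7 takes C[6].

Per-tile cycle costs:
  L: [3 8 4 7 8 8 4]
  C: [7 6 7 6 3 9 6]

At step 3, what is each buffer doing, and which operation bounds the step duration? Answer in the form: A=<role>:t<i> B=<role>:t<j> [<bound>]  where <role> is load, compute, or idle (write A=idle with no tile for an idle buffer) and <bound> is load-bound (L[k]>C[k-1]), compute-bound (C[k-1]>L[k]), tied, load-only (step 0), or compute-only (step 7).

  0. 3=3c; end=3; A:t0 B:-
  1. max(8,7)=8c; end=11; A:t0 B:t1
  2. max(4,6)=6c; end=17; A:t2 B:t1
  3. max(7,7)=7c; end=24; A:t2 B:t3
  4. max(8,6)=8c; end=32; A:t4 B:t3
  5. max(8,3)=8c; end=40; A:t4 B:t5
  6. max(4,9)=9c; end=49; A:t6 B:t5
  7. 6=6c; end=55; A:t6 B:t5

step 3: A=compute:t2 B=load:t3 [tied]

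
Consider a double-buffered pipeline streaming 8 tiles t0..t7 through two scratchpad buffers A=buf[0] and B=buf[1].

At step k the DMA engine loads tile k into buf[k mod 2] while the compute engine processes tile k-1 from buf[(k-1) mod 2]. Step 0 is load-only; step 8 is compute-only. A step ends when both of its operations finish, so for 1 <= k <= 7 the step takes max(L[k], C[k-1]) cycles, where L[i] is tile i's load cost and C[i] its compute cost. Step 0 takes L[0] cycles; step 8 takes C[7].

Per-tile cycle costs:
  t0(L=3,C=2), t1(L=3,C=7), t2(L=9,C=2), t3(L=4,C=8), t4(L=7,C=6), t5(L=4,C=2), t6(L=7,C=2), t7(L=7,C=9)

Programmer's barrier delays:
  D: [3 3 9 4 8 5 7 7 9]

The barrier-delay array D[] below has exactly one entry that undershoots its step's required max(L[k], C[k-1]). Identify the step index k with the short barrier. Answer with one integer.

step 0: need L[0]=3 = 3; D[0]=3 ok
step 1: need max(L[1]=3,C[0]=2) = 3; D[1]=3 ok
step 2: need max(L[2]=9,C[1]=7) = 9; D[2]=9 ok
step 3: need max(L[3]=4,C[2]=2) = 4; D[3]=4 ok
step 4: need max(L[4]=7,C[3]=8) = 8; D[4]=8 ok
step 5: need max(L[5]=4,C[4]=6) = 6; D[5]=5 SHORT
step 6: need max(L[6]=7,C[5]=2) = 7; D[6]=7 ok
step 7: need max(L[7]=7,C[6]=2) = 7; D[7]=7 ok
step 8: need C[7]=9 = 9; D[8]=9 ok

hazard at step 5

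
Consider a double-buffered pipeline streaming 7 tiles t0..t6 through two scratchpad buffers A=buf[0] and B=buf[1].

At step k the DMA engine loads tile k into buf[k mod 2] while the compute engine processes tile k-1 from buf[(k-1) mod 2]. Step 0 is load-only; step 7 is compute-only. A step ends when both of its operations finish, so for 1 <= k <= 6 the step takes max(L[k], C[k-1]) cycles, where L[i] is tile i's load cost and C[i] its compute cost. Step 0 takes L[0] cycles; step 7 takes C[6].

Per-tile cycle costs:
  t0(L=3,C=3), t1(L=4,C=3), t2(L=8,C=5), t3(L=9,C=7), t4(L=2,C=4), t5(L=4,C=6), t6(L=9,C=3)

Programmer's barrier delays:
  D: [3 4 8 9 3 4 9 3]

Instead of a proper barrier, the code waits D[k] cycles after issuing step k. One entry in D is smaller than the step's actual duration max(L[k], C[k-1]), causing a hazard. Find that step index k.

hazard at step 4

[0] required=L[0]=3=3 vs D=3 ok
[1] required=max(L[1]=4,C[0]=3)=4 vs D=4 ok
[2] required=max(L[2]=8,C[1]=3)=8 vs D=8 ok
[3] required=max(L[3]=9,C[2]=5)=9 vs D=9 ok
[4] required=max(L[4]=2,C[3]=7)=7 vs D=3 SHORT
[5] required=max(L[5]=4,C[4]=4)=4 vs D=4 ok
[6] required=max(L[6]=9,C[5]=6)=9 vs D=9 ok
[7] required=C[6]=3=3 vs D=3 ok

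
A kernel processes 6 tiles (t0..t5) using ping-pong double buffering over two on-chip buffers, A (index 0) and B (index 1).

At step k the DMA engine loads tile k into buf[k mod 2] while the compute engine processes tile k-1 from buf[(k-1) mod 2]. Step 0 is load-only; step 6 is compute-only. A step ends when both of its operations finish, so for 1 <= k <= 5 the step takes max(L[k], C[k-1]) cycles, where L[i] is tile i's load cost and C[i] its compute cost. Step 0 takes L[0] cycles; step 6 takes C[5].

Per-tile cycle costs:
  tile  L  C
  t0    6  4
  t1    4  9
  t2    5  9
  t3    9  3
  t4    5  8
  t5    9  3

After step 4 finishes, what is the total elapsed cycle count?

end_cycle[4] = 33

[0] DMA t0→A (6c) ∥ CU idle ⇒ 6c, clock 6
[1] DMA t1→B (4c) ∥ CU A:t0 (4c) ⇒ 4c, clock 10
[2] DMA t2→A (5c) ∥ CU B:t1 (9c) ⇒ 9c, clock 19
[3] DMA t3→B (9c) ∥ CU A:t2 (9c) ⇒ 9c, clock 28
[4] DMA t4→A (5c) ∥ CU B:t3 (3c) ⇒ 5c, clock 33
[5] DMA t5→B (9c) ∥ CU A:t4 (8c) ⇒ 9c, clock 42
[6] DMA idle ∥ CU B:t5 (3c) ⇒ 3c, clock 45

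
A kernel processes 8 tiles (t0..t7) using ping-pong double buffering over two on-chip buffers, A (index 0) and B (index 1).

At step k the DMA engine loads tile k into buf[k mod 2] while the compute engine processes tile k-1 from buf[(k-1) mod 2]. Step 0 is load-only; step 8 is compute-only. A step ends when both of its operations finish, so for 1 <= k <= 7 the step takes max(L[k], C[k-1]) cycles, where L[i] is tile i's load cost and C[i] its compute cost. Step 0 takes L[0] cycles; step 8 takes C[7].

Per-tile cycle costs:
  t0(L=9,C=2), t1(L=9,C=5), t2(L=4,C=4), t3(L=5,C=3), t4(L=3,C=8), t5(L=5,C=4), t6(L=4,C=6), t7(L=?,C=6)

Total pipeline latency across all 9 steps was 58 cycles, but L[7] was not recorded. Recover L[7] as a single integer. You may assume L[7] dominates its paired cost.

L[7] = 9

step 0 = dur = L[0]=9 = 9
step 1 = dur = max(L[1]=9, C[0]=2) = 9
step 2 = dur = max(L[2]=4, C[1]=5) = 5
step 3 = dur = max(L[3]=5, C[2]=4) = 5
step 4 = dur = max(L[4]=3, C[3]=3) = 3
step 5 = dur = max(L[5]=5, C[4]=8) = 8
step 6 = dur = max(L[6]=4, C[5]=4) = 4
step 7 = dur = max(L[7]=?, C[6]=6) = L[7]  (unknown; binding)
step 8 = dur = C[7]=6 = 6
sum of known step durations = 49
dur[7] = total - known = 58 - 49 = 9
L[7] is the binding max in step 7, so L[7] = dur[7] = 9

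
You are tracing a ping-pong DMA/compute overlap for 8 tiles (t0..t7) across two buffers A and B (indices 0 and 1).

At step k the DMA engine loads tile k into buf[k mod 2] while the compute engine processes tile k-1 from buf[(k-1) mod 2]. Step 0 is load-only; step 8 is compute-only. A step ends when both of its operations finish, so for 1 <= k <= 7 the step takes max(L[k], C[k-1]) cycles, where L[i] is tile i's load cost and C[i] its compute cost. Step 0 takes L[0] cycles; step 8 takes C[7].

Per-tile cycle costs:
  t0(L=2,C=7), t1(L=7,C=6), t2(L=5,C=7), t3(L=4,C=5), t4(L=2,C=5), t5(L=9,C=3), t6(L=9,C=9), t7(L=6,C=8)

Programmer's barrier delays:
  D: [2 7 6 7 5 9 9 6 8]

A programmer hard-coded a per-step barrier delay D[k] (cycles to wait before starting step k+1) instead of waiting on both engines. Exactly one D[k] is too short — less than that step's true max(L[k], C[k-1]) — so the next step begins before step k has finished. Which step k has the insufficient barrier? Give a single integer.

hazard at step 7

[0] required=L[0]=2=2 vs D=2 ok
[1] required=max(L[1]=7,C[0]=7)=7 vs D=7 ok
[2] required=max(L[2]=5,C[1]=6)=6 vs D=6 ok
[3] required=max(L[3]=4,C[2]=7)=7 vs D=7 ok
[4] required=max(L[4]=2,C[3]=5)=5 vs D=5 ok
[5] required=max(L[5]=9,C[4]=5)=9 vs D=9 ok
[6] required=max(L[6]=9,C[5]=3)=9 vs D=9 ok
[7] required=max(L[7]=6,C[6]=9)=9 vs D=6 SHORT
[8] required=C[7]=8=8 vs D=8 ok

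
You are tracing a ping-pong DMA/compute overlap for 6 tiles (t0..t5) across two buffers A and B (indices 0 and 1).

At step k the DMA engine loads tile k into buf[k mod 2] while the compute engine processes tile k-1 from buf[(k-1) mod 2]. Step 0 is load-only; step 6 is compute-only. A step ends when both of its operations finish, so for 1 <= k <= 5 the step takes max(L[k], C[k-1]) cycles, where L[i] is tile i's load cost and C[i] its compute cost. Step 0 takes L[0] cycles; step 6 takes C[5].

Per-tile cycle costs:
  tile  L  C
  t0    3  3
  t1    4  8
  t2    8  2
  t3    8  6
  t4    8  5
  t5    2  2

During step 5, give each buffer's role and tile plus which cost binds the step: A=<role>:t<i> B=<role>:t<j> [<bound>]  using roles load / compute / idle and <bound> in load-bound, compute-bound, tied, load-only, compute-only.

step 5: A=compute:t4 B=load:t5 [compute-bound]

k=0 load=t0/3c comp=- wait=3 total=3
k=1 load=t1/4c comp=t0/3c wait=4 total=7
k=2 load=t2/8c comp=t1/8c wait=8 total=15
k=3 load=t3/8c comp=t2/2c wait=8 total=23
k=4 load=t4/8c comp=t3/6c wait=8 total=31
k=5 load=t5/2c comp=t4/5c wait=5 total=36
k=6 load=- comp=t5/2c wait=2 total=38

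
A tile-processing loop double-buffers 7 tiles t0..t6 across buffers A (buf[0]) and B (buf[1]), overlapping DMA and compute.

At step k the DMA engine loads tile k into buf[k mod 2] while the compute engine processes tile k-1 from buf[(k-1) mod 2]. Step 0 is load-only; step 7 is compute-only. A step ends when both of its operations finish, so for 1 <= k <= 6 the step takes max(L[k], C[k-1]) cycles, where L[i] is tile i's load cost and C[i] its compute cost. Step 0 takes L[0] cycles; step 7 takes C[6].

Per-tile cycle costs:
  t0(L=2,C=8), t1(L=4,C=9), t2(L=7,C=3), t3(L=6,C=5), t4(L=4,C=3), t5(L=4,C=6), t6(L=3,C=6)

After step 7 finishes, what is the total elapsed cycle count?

k=0 load=t0/2c comp=- wait=2 total=2
k=1 load=t1/4c comp=t0/8c wait=8 total=10
k=2 load=t2/7c comp=t1/9c wait=9 total=19
k=3 load=t3/6c comp=t2/3c wait=6 total=25
k=4 load=t4/4c comp=t3/5c wait=5 total=30
k=5 load=t5/4c comp=t4/3c wait=4 total=34
k=6 load=t6/3c comp=t5/6c wait=6 total=40
k=7 load=- comp=t6/6c wait=6 total=46

end_cycle[7] = 46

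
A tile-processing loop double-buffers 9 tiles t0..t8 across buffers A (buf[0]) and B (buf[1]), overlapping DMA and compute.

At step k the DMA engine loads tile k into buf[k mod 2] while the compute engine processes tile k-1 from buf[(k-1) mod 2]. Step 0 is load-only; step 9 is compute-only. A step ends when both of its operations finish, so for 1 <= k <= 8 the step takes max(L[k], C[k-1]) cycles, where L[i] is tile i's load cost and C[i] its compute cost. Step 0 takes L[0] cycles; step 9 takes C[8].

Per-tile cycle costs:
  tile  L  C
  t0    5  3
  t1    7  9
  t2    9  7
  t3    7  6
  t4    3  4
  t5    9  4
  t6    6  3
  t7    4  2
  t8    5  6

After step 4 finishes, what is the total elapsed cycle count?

end_cycle[4] = 34

  0. 5=5c; end=5; A:t0 B:-
  1. max(7,3)=7c; end=12; A:t0 B:t1
  2. max(9,9)=9c; end=21; A:t2 B:t1
  3. max(7,7)=7c; end=28; A:t2 B:t3
  4. max(3,6)=6c; end=34; A:t4 B:t3
  5. max(9,4)=9c; end=43; A:t4 B:t5
  6. max(6,4)=6c; end=49; A:t6 B:t5
  7. max(4,3)=4c; end=53; A:t6 B:t7
  8. max(5,2)=5c; end=58; A:t8 B:t7
  9. 6=6c; end=64; A:t8 B:t7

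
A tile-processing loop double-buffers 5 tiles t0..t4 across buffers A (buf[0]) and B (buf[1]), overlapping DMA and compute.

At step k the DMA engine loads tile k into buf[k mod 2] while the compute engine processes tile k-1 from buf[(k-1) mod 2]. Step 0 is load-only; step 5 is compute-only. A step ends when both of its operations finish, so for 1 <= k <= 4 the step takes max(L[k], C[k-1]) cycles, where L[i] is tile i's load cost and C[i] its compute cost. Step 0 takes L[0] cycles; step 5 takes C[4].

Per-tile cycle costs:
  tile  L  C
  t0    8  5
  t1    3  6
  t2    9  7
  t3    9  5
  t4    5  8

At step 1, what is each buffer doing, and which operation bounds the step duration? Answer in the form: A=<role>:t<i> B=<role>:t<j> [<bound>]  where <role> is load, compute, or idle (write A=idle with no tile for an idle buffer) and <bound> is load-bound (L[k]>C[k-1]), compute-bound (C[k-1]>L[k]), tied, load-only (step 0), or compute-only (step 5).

  0. 8=8c; end=8; A:t0 B:-
  1. max(3,5)=5c; end=13; A:t0 B:t1
  2. max(9,6)=9c; end=22; A:t2 B:t1
  3. max(9,7)=9c; end=31; A:t2 B:t3
  4. max(5,5)=5c; end=36; A:t4 B:t3
  5. 8=8c; end=44; A:t4 B:t3

step 1: A=compute:t0 B=load:t1 [compute-bound]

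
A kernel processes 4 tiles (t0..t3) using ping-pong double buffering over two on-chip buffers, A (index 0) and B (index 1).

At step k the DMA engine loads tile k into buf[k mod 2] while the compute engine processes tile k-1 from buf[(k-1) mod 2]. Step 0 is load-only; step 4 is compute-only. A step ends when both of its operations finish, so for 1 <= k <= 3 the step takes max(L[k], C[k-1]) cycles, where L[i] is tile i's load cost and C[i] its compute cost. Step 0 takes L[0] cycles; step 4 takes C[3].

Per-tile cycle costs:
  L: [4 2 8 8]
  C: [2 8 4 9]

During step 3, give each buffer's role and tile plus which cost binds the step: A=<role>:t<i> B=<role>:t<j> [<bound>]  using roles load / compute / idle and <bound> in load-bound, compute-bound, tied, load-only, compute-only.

step 0: L[0]=4 → dur=4, Σ=4 | A=load:t0 B=idle [load-only]
step 1: L[1]=2 C[0]=2 → dur=2, Σ=6 | A=compute:t0 B=load:t1 [tied]
step 2: L[2]=8 C[1]=8 → dur=8, Σ=14 | A=load:t2 B=compute:t1 [tied]
step 3: L[3]=8 C[2]=4 → dur=8, Σ=22 | A=compute:t2 B=load:t3 [load-bound]
step 4: C[3]=9 → dur=9, Σ=31 | A=idle B=compute:t3 [compute-only]

step 3: A=compute:t2 B=load:t3 [load-bound]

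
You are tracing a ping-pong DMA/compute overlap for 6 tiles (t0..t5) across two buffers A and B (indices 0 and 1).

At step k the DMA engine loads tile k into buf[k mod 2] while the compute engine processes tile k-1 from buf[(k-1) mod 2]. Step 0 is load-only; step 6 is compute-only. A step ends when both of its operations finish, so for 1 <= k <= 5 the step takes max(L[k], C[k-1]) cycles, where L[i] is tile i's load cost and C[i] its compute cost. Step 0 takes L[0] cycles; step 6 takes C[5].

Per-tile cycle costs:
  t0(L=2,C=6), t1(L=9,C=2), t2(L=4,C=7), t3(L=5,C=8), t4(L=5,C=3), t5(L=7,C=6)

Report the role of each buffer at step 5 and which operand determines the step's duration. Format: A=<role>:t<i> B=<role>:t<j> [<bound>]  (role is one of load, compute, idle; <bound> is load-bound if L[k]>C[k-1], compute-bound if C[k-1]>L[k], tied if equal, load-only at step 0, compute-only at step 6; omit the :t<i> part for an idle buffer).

step 5: A=compute:t4 B=load:t5 [load-bound]

[0] DMA t0→A (2c) ∥ CU idle ⇒ 2c, clock 2
[1] DMA t1→B (9c) ∥ CU A:t0 (6c) ⇒ 9c, clock 11
[2] DMA t2→A (4c) ∥ CU B:t1 (2c) ⇒ 4c, clock 15
[3] DMA t3→B (5c) ∥ CU A:t2 (7c) ⇒ 7c, clock 22
[4] DMA t4→A (5c) ∥ CU B:t3 (8c) ⇒ 8c, clock 30
[5] DMA t5→B (7c) ∥ CU A:t4 (3c) ⇒ 7c, clock 37
[6] DMA idle ∥ CU B:t5 (6c) ⇒ 6c, clock 43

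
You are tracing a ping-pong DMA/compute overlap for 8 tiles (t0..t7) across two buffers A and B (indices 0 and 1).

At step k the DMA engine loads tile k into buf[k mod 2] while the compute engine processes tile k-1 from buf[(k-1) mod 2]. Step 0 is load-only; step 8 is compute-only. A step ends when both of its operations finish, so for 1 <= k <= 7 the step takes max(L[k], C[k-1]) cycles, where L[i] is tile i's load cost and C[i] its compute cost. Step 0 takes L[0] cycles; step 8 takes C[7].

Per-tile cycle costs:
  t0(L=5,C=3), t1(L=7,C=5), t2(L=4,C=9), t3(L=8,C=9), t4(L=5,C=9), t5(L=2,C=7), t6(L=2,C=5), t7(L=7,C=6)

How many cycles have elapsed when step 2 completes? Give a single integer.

end_cycle[2] = 17

step 0: L[0]=5 → dur=5, Σ=5 | A=load:t0 B=idle [load-only]
step 1: L[1]=7 C[0]=3 → dur=7, Σ=12 | A=compute:t0 B=load:t1 [load-bound]
step 2: L[2]=4 C[1]=5 → dur=5, Σ=17 | A=load:t2 B=compute:t1 [compute-bound]
step 3: L[3]=8 C[2]=9 → dur=9, Σ=26 | A=compute:t2 B=load:t3 [compute-bound]
step 4: L[4]=5 C[3]=9 → dur=9, Σ=35 | A=load:t4 B=compute:t3 [compute-bound]
step 5: L[5]=2 C[4]=9 → dur=9, Σ=44 | A=compute:t4 B=load:t5 [compute-bound]
step 6: L[6]=2 C[5]=7 → dur=7, Σ=51 | A=load:t6 B=compute:t5 [compute-bound]
step 7: L[7]=7 C[6]=5 → dur=7, Σ=58 | A=compute:t6 B=load:t7 [load-bound]
step 8: C[7]=6 → dur=6, Σ=64 | A=idle B=compute:t7 [compute-only]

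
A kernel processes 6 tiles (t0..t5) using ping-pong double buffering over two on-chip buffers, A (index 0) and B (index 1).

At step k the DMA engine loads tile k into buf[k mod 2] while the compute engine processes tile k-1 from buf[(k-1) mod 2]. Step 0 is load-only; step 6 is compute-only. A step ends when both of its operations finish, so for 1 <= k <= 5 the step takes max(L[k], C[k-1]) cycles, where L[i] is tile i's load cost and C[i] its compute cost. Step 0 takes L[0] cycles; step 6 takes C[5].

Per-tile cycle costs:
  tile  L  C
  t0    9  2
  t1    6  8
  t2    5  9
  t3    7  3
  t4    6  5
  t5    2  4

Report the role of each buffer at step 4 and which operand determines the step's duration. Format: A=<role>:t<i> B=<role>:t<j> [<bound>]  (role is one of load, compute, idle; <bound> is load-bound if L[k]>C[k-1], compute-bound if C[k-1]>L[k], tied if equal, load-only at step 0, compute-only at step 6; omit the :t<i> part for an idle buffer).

step 0: L[0]=9 → dur=9, Σ=9 | A=load:t0 B=idle [load-only]
step 1: L[1]=6 C[0]=2 → dur=6, Σ=15 | A=compute:t0 B=load:t1 [load-bound]
step 2: L[2]=5 C[1]=8 → dur=8, Σ=23 | A=load:t2 B=compute:t1 [compute-bound]
step 3: L[3]=7 C[2]=9 → dur=9, Σ=32 | A=compute:t2 B=load:t3 [compute-bound]
step 4: L[4]=6 C[3]=3 → dur=6, Σ=38 | A=load:t4 B=compute:t3 [load-bound]
step 5: L[5]=2 C[4]=5 → dur=5, Σ=43 | A=compute:t4 B=load:t5 [compute-bound]
step 6: C[5]=4 → dur=4, Σ=47 | A=idle B=compute:t5 [compute-only]

step 4: A=load:t4 B=compute:t3 [load-bound]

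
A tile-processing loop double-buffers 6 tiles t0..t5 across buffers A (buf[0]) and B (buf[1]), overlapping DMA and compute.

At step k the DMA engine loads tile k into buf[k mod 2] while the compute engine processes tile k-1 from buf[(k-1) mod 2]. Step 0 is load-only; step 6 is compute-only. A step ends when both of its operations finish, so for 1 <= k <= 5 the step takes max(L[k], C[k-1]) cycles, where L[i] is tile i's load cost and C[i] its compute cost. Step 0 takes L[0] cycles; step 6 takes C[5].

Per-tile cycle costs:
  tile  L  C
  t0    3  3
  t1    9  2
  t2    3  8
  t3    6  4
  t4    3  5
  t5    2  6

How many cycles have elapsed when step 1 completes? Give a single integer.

end_cycle[1] = 12

step 0: L[0]=3 → dur=3, Σ=3 | A=load:t0 B=idle [load-only]
step 1: L[1]=9 C[0]=3 → dur=9, Σ=12 | A=compute:t0 B=load:t1 [load-bound]
step 2: L[2]=3 C[1]=2 → dur=3, Σ=15 | A=load:t2 B=compute:t1 [load-bound]
step 3: L[3]=6 C[2]=8 → dur=8, Σ=23 | A=compute:t2 B=load:t3 [compute-bound]
step 4: L[4]=3 C[3]=4 → dur=4, Σ=27 | A=load:t4 B=compute:t3 [compute-bound]
step 5: L[5]=2 C[4]=5 → dur=5, Σ=32 | A=compute:t4 B=load:t5 [compute-bound]
step 6: C[5]=6 → dur=6, Σ=38 | A=idle B=compute:t5 [compute-only]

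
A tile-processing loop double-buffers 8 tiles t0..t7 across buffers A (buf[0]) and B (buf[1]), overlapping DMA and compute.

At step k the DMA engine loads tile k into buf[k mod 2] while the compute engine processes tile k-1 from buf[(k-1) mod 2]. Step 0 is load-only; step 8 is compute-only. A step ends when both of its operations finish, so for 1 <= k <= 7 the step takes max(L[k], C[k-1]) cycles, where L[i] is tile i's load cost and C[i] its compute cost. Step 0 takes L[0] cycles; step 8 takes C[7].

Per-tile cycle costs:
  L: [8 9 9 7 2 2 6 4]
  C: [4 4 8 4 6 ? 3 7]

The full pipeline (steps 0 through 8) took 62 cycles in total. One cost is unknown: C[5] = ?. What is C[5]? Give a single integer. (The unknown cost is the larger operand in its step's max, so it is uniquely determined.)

C[5] = 7

step 0 | dur = L[0]=8 = 8
step 1 | dur = max(L[1]=9, C[0]=4) = 9
step 2 | dur = max(L[2]=9, C[1]=4) = 9
step 3 | dur = max(L[3]=7, C[2]=8) = 8
step 4 | dur = max(L[4]=2, C[3]=4) = 4
step 5 | dur = max(L[5]=2, C[4]=6) = 6
step 6 | dur = max(L[6]=6, C[5]=?) = C[5]  (unknown; binding)
step 7 | dur = max(L[7]=4, C[6]=3) = 4
step 8 | dur = C[7]=7 = 7
sum of known step durations = 55
dur[6] = total - known = 62 - 55 = 7
C[5] is the binding max in step 6, so C[5] = dur[6] = 7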